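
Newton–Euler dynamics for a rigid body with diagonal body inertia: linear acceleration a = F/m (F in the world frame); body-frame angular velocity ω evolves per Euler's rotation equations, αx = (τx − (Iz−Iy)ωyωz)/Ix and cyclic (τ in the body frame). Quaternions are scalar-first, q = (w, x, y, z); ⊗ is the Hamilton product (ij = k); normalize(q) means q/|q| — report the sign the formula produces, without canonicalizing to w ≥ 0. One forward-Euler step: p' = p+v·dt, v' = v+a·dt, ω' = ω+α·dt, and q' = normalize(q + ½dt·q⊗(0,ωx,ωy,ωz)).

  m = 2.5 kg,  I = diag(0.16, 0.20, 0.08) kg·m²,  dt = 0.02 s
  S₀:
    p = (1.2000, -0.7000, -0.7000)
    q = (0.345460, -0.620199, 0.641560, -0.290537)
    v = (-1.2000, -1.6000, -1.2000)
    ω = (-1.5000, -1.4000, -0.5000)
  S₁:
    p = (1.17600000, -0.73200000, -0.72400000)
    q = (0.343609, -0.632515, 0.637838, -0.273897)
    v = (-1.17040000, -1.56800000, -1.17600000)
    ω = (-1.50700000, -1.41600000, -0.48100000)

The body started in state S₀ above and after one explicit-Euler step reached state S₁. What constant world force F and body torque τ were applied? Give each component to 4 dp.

ω₁ − ω₀ = (-0.00700000, -0.01600000, 0.01900000)
applied torque τ = (-0.1400, -0.1000, 0.1600)
v₁ − v₀ = (0.02960000, 0.03200000, 0.02400000)
m·(v₁−v₀)/dt = (3.7000, 4.0000, 3.0000)

F = (3.7000, 4.0000, 3.0000)
τ = (-0.1400, -0.1000, 0.1600)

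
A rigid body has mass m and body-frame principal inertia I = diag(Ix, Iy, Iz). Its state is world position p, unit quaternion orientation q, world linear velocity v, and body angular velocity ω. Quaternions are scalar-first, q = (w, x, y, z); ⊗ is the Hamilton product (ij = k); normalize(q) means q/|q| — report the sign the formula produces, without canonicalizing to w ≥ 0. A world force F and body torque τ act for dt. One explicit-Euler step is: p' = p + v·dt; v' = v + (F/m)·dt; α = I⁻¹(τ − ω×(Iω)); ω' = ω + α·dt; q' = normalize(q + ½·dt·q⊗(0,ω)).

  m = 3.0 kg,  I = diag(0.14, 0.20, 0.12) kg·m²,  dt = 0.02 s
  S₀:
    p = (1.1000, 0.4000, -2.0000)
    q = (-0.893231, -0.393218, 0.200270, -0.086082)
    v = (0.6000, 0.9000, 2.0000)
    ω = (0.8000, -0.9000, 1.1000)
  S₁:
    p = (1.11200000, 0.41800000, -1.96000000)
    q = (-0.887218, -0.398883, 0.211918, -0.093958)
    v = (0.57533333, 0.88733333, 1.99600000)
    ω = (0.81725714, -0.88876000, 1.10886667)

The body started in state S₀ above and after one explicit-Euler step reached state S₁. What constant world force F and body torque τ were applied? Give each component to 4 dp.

rate change Δω = (0.01725714, 0.01124000, 0.00886667)
precession coupling = (0.0792, 0.0176, -0.0432)
τ = I·(Δω/dt) + ω₀×(Iω₀) = (0.2000, 0.1300, 0.0100)
Δv = v₁−v₀ = (-0.02466667, -0.01266667, -0.00400000)
applied force F = (-3.7000, -1.9000, -0.6000)

F = (-3.7000, -1.9000, -0.6000)
τ = (0.2000, 0.1300, 0.0100)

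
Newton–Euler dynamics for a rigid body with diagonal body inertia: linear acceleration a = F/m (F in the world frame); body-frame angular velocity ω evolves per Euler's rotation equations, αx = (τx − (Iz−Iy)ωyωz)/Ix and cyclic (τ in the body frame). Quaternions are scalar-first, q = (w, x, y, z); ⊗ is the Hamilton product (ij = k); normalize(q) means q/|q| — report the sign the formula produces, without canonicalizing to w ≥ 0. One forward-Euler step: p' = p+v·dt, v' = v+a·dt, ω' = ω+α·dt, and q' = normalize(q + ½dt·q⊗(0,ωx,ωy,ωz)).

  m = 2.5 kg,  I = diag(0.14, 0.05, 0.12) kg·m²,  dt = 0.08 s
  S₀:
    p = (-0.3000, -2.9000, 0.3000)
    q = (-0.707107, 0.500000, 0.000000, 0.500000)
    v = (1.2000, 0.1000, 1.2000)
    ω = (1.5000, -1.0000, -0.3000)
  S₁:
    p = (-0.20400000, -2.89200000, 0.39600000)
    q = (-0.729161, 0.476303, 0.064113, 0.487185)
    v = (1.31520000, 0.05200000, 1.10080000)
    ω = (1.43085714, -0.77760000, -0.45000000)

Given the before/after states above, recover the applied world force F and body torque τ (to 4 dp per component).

Δω = ω₁−ω₀ = (-0.06914286, 0.22240000, -0.15000000)
ω₀×(Iω₀) = (0.0210, -0.0090, 0.1350)
applied torque τ = (-0.1000, 0.1300, -0.0900)
velocity change Δv = (0.11520000, -0.04800000, -0.09920000)
applied force F = (3.6000, -1.5000, -3.1000)

F = (3.6000, -1.5000, -3.1000)
τ = (-0.1000, 0.1300, -0.0900)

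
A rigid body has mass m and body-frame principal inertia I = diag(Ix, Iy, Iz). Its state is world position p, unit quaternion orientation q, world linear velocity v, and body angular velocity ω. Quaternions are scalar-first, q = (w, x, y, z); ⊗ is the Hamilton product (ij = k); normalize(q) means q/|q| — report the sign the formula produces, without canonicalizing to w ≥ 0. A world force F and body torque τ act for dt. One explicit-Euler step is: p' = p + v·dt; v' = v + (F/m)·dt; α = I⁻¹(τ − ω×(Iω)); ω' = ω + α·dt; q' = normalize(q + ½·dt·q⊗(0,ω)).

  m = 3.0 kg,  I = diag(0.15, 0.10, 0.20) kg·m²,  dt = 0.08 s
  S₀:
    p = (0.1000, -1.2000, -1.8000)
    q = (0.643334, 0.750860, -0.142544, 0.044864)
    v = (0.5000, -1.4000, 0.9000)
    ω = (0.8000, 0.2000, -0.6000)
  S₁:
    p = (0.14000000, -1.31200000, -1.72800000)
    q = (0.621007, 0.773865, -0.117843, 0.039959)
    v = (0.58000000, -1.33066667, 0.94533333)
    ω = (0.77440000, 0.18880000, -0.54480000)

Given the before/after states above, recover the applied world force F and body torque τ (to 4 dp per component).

F = (3.0000, 2.6000, 1.7000)
τ = (-0.0600, 0.0100, 0.1300)

v₁ − v₀ = (0.08000000, 0.06933333, 0.04533333)
m·(v₁−v₀)/dt = (3.0000, 2.6000, 1.7000)
Δω = ω₁−ω₀ = (-0.02560000, -0.01120000, 0.05520000)
I·α + gyro = (-0.0600, 0.0100, 0.1300)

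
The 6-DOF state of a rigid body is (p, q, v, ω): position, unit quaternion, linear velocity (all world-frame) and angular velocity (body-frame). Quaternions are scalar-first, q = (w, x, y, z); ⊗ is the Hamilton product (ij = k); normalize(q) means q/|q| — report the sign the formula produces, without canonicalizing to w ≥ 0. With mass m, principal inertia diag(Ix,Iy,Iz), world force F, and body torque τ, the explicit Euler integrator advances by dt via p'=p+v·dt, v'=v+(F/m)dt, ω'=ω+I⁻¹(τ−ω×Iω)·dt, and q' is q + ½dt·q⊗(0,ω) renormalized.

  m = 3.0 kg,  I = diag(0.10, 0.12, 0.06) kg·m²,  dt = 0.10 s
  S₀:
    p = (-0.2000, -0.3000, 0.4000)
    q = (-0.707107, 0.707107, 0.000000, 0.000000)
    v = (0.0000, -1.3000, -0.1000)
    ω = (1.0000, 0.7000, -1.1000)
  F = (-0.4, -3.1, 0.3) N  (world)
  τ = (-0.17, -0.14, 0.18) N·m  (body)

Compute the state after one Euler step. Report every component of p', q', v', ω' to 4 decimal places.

p' = (-0.2000, -0.4300, 0.3900)
q' = (-0.7400, 0.6695, 0.0141, 0.0634)
v' = (-0.0133, -1.4033, -0.0900)
ω' = (0.7838, 0.6200, -0.8233)

precession coupling ω×(Iω) = (0.0462, -0.0440, 0.0140)
angular accel α = (-2.1620, -0.8000, 2.7667)
ω + α·dt = (0.7838, 0.6200, -0.8233)
q⊗(0,ω) = (-0.7071070, -0.7071070, 0.2828428, 1.2727926)
q + ½dt·q⊗(0,ω), renormalized = (-0.7400, 0.6695, 0.0141, 0.0634)
a = F/m = (-0.1333, -1.0333, 0.1000)
new position p' = (-0.2000, -0.4300, 0.3900)
new velocity v' = (-0.0133, -1.4033, -0.0900)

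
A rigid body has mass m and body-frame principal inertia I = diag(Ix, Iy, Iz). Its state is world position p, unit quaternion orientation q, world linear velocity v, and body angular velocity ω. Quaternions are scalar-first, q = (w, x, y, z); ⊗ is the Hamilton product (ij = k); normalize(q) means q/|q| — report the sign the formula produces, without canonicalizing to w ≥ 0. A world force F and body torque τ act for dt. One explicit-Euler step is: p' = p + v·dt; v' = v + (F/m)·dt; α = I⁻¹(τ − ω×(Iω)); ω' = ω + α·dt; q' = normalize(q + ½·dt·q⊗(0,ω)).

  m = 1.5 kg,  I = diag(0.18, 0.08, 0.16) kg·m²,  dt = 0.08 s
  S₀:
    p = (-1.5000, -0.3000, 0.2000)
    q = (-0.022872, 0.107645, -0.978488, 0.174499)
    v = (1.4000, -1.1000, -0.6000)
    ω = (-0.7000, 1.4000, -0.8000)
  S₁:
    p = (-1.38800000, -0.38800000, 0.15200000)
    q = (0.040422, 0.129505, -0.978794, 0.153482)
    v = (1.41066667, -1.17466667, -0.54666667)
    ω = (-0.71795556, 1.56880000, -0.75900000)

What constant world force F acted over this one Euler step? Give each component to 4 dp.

Δv = v₁−v₀ = (0.01066667, -0.07466667, 0.05333333)
applied force F = (0.2000, -1.4000, 1.0000)

F = (0.2000, -1.4000, 1.0000)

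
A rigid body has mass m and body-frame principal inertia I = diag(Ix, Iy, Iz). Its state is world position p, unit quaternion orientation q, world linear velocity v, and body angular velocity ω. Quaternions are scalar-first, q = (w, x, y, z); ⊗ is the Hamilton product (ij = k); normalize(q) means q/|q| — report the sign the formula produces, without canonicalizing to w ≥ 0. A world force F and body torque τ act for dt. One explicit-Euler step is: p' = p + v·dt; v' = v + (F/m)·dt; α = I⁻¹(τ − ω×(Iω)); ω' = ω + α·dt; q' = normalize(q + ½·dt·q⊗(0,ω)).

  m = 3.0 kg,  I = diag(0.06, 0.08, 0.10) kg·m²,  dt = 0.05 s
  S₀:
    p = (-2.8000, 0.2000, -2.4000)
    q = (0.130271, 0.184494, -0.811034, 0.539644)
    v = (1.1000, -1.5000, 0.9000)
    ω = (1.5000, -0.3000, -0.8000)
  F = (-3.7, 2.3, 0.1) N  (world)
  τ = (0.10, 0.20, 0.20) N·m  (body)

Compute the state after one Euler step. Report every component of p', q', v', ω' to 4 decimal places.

p' = (-2.7450, 0.1250, -2.3550)
q' = (0.1279, 0.2095, -0.7874, 0.5655)
v' = (1.0383, -1.4617, 0.9017)
ω' = (1.5793, -0.2050, -0.6955)

precession coupling ω×(Iω) = (0.0048, 0.0480, -0.0090)
angular accel α = (1.5867, 1.9000, 2.0900)
ω' = ω + α·dt = (1.5793, -0.2050, -0.6955)
q⊗(0,ω) = (-0.0883360, 1.0061269, 0.9179799, 1.0569860)
q' = normalize(q + ½dt·q⊗(0,ω)) = (0.1279, 0.2095, -0.7874, 0.5655)
new position p' = (-2.7450, 0.1250, -2.3550)
v + (F/m)dt = (1.0383, -1.4617, 0.9017)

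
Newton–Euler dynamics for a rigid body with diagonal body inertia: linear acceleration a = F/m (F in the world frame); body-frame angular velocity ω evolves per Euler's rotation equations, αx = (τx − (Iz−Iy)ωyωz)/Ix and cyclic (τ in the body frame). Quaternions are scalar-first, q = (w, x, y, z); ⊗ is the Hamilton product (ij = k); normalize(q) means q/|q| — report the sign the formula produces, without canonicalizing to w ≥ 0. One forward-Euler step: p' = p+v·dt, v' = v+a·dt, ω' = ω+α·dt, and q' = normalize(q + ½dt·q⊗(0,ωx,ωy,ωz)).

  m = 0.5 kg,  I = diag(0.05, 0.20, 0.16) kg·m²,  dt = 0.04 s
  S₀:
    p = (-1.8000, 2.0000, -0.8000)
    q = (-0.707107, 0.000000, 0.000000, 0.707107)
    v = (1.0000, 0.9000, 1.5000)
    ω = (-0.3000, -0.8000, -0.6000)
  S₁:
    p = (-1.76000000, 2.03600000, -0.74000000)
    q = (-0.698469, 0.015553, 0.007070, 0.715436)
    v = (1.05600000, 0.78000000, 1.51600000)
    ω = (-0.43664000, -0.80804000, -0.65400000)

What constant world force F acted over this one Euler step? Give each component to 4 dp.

F = (0.7000, -1.5000, 0.2000)

velocity change Δv = (0.05600000, -0.12000000, 0.01600000)
m·(v₁−v₀)/dt = (0.7000, -1.5000, 0.2000)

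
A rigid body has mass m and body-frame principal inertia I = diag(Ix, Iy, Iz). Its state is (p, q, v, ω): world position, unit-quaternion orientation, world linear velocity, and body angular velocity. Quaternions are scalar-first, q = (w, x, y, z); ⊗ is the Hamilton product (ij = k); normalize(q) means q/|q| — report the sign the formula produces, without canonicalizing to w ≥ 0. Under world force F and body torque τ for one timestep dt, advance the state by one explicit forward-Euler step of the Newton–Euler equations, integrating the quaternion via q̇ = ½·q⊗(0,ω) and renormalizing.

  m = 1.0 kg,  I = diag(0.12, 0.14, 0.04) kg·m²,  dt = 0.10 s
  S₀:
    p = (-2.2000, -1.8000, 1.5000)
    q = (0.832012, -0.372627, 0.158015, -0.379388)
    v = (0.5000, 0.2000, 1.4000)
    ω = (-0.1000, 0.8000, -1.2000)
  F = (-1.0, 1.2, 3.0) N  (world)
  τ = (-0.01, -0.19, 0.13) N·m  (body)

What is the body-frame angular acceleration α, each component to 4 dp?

precession coupling ω×(Iω) = (0.0960, 0.0096, -0.0016)
α = I⁻¹(τ − ω×Iω) = (-0.8833, -1.4257, 3.2900)

α = (-0.8833, -1.4257, 3.2900)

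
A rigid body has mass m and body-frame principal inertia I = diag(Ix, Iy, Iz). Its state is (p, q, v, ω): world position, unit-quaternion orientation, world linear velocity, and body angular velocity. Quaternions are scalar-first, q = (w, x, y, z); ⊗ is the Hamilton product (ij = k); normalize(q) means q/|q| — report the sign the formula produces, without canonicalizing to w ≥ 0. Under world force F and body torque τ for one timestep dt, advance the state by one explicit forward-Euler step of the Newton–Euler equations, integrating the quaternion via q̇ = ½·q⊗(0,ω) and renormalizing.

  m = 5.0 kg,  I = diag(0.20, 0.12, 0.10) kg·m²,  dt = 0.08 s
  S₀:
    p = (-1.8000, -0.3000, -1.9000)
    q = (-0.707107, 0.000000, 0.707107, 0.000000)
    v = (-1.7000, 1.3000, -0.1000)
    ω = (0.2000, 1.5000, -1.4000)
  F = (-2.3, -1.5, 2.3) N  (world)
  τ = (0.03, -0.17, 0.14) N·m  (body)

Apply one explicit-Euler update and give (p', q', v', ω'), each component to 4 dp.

precession coupling ω×(Iω) = (0.0420, -0.0280, -0.0240)
α = I⁻¹(τ − ω×Iω) = (-0.0600, -1.1833, 1.6400)
ω + α·dt = (0.1952, 1.4053, -1.2688)
2q̇ = q⊗(0,ω) = (-1.0606605, -1.1313712, -1.0606605, 0.8485284)
updated quaternion q' = (-0.7470, -0.0451, 0.6624, 0.0338)
p' = p + v·dt = (-1.9360, -0.1960, -1.9080)
new velocity v' = (-1.7368, 1.2760, -0.0632)

p' = (-1.9360, -0.1960, -1.9080)
q' = (-0.7470, -0.0451, 0.6624, 0.0338)
v' = (-1.7368, 1.2760, -0.0632)
ω' = (0.1952, 1.4053, -1.2688)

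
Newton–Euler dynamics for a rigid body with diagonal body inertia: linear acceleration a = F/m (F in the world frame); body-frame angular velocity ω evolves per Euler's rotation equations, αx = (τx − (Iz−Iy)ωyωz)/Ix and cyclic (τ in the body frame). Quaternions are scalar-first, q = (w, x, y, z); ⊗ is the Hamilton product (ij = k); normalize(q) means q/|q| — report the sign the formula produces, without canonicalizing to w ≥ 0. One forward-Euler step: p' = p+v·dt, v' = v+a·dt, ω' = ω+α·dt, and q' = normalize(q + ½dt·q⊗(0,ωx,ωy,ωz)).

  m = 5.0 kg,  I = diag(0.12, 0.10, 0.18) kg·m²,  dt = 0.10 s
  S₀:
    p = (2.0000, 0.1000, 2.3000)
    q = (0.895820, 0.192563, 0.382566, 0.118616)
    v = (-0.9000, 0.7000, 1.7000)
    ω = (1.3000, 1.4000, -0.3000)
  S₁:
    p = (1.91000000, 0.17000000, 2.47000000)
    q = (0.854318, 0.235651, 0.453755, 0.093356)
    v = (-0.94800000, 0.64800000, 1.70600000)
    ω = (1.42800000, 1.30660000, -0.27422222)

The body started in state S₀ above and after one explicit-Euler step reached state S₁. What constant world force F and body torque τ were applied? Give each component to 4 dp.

velocity change Δv = (-0.04800000, -0.05200000, 0.00600000)
F = m·Δv/dt = (-2.4000, -2.6000, 0.3000)
Δω = ω₁−ω₀ = (0.12800000, -0.09340000, 0.02577778)
precession coupling = (-0.0336, 0.0234, -0.0364)
τ = I·(Δω/dt) + ω₀×(Iω₀) = (0.1200, -0.0700, 0.0100)

F = (-2.4000, -2.6000, 0.3000)
τ = (0.1200, -0.0700, 0.0100)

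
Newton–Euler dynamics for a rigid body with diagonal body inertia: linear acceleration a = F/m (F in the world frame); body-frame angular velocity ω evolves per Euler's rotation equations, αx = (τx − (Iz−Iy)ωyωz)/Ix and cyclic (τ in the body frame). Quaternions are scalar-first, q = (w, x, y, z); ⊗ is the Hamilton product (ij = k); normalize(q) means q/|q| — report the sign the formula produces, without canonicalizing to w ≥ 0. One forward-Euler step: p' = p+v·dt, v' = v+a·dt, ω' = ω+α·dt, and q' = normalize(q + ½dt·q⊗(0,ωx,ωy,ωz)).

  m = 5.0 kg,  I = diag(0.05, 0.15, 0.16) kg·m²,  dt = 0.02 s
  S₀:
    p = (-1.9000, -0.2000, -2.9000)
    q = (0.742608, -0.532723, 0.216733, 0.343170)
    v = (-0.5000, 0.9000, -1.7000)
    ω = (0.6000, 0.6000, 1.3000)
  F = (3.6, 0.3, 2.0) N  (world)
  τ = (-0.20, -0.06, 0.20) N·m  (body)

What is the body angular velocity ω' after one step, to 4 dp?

precession coupling ω×(Iω) = (0.0078, -0.0858, 0.0360)
α = I⁻¹(τ − ω×Iω) = (-4.1560, 0.1720, 1.0250)
ω + α·dt = (0.5169, 0.6034, 1.3205)

ω' = (0.5169, 0.6034, 1.3205)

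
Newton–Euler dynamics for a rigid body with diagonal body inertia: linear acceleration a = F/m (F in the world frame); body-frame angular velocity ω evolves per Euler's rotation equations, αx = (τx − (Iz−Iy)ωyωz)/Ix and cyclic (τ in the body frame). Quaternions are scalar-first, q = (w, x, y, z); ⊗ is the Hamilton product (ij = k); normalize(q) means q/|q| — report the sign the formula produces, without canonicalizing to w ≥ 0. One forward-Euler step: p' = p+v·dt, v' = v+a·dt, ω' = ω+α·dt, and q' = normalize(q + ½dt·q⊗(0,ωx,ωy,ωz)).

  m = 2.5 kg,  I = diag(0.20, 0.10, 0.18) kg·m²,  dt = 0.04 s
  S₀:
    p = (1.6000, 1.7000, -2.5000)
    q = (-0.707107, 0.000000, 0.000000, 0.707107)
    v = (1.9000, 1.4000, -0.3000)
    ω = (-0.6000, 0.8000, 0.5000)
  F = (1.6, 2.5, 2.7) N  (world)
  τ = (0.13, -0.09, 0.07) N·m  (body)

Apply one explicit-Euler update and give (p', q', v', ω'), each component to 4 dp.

p' = (1.6760, 1.7560, -2.5120)
q' = (-0.7140, -0.0028, -0.0198, 0.6999)
v' = (1.9256, 1.4400, -0.2568)
ω' = (-0.5804, 0.7664, 0.5049)

a = F/m = (0.6400, 1.0000, 1.0800)
p + v·dt = (1.6760, 1.7560, -2.5120)
v' = v + a·dt = (1.9256, 1.4400, -0.2568)
ω×(Iω) gyroscopic = (0.0320, -0.0060, 0.0480)
(τ − ω×Iω)/I = (0.4900, -0.8400, 0.1222)
new body rate ω' = (-0.5804, 0.7664, 0.5049)
2q̇ = q⊗(0,ω) = (-0.3535535, -0.1414214, -0.9899498, -0.3535535)
q + ½dt·q⊗(0,ω), renormalized = (-0.7140, -0.0028, -0.0198, 0.6999)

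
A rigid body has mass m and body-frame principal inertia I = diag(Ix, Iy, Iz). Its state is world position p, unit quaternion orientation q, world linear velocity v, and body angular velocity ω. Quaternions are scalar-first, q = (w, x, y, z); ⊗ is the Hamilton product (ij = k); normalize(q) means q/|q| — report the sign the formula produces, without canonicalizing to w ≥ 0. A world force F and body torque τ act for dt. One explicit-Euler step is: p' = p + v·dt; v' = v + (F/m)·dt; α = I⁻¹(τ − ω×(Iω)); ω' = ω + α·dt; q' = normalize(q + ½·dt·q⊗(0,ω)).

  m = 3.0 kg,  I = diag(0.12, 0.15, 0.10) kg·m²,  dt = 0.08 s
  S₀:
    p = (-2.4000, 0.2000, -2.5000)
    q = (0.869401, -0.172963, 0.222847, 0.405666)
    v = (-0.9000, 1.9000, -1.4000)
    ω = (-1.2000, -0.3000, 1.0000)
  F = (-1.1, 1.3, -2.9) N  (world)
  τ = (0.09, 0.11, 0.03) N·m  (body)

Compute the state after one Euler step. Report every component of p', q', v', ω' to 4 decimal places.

p' = (-2.4720, 0.3520, -2.6120)
q' = (0.8458, -0.2005, 0.1995, 0.4523)
v' = (-0.9293, 1.9347, -1.4773)
ω' = (-1.1500, -0.2285, 1.0154)

linear accel F/m = (-0.3667, 0.4333, -0.9667)
p + v·dt = (-2.4720, 0.3520, -2.6120)
v + (F/m)dt = (-0.9293, 1.9347, -1.4773)
angular accel α = (0.6250, 0.8933, 0.1920)
ω' = ω + α·dt = (-1.1500, -0.2285, 1.0154)
2q̇ = q⊗(0,ω) = (-0.5463675, -0.6987344, -0.5746565, 1.1887063)
q + ½dt·q⊗(0,ω), renormalized = (0.8458, -0.2005, 0.1995, 0.4523)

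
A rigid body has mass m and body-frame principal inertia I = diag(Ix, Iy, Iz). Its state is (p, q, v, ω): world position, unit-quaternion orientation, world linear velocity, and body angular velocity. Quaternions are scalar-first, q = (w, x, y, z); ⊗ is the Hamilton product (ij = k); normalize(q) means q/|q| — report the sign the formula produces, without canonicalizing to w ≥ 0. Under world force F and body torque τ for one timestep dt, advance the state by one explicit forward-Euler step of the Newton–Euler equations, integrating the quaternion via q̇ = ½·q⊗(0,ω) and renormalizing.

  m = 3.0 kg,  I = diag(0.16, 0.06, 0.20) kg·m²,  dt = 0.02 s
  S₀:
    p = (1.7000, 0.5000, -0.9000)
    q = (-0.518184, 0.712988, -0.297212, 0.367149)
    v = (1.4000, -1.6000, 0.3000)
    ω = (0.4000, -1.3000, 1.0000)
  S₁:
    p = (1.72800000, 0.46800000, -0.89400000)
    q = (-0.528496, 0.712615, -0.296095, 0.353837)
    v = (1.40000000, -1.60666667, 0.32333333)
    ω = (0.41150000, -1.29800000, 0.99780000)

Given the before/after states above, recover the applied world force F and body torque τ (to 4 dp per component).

F = (0.0000, -1.0000, 3.5000)
τ = (-0.0900, -0.0100, 0.0300)

Δω = ω₁−ω₀ = (0.01150000, 0.00200000, -0.00220000)
τ = I·(Δω/dt) + ω₀×(Iω₀) = (-0.0900, -0.0100, 0.0300)
velocity change Δv = (0.00000000, -0.00666667, 0.02333333)
F = m·Δv/dt = (0.0000, -1.0000, 3.5000)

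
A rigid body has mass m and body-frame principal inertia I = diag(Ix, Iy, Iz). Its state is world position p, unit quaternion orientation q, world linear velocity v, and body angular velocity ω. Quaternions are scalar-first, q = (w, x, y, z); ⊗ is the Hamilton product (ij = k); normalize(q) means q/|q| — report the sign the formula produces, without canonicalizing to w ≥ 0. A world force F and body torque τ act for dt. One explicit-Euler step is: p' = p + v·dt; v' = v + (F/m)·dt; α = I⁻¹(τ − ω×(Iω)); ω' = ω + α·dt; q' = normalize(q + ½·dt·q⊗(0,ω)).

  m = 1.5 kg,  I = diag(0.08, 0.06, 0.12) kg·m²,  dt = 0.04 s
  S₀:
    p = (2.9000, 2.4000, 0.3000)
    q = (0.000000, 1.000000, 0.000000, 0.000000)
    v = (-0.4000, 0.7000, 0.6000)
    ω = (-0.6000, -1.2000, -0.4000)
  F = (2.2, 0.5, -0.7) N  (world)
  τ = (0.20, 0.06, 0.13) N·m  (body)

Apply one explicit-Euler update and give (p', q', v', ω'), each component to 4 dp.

p' = (2.8840, 2.4280, 0.3240)
q' = (0.0120, 0.9996, 0.0080, -0.0240)
v' = (-0.3413, 0.7133, 0.5813)
ω' = (-0.5144, -1.1536, -0.3519)

angular accel α = (2.1400, 1.1600, 1.2033)
ω' = ω + α·dt = (-0.5144, -1.1536, -0.3519)
Hamilton product q⊗(0,ω) = (0.6000000, 0.0000000, 0.4000000, -1.2000000)
q + ½dt·q⊗(0,ω), renormalized = (0.0120, 0.9996, 0.0080, -0.0240)
linear accel F/m = (1.4667, 0.3333, -0.4667)
p' = p + v·dt = (2.8840, 2.4280, 0.3240)
v + (F/m)dt = (-0.3413, 0.7133, 0.5813)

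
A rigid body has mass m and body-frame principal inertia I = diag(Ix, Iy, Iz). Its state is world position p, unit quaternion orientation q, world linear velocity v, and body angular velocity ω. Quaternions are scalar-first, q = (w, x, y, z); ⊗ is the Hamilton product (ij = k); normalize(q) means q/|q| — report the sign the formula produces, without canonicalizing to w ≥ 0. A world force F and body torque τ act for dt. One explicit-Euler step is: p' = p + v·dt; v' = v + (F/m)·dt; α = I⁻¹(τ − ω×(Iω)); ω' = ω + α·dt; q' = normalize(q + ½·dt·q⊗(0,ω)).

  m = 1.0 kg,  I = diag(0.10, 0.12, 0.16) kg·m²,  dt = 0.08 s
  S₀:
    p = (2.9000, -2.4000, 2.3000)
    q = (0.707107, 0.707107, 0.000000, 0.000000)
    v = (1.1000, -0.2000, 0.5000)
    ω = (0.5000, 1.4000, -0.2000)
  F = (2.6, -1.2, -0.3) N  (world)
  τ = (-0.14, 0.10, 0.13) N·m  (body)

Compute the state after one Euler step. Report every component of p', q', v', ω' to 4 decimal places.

p' = (2.9880, -2.4160, 2.3400)
q' = (0.6917, 0.7200, 0.0452, 0.0339)
v' = (1.3080, -0.2960, 0.4760)
ω' = (0.3970, 1.4627, -0.1420)

precession coupling ω×(Iω) = (-0.0112, 0.0060, 0.0140)
(τ − ω×Iω)/I = (-1.2880, 0.7833, 0.7250)
new body rate ω' = (0.3970, 1.4627, -0.1420)
2q̇ = q⊗(0,ω) = (-0.3535535, 0.3535535, 1.1313712, 0.8485284)
updated quaternion q' = (0.6917, 0.7200, 0.0452, 0.0339)
p + v·dt = (2.9880, -2.4160, 2.3400)
new velocity v' = (1.3080, -0.2960, 0.4760)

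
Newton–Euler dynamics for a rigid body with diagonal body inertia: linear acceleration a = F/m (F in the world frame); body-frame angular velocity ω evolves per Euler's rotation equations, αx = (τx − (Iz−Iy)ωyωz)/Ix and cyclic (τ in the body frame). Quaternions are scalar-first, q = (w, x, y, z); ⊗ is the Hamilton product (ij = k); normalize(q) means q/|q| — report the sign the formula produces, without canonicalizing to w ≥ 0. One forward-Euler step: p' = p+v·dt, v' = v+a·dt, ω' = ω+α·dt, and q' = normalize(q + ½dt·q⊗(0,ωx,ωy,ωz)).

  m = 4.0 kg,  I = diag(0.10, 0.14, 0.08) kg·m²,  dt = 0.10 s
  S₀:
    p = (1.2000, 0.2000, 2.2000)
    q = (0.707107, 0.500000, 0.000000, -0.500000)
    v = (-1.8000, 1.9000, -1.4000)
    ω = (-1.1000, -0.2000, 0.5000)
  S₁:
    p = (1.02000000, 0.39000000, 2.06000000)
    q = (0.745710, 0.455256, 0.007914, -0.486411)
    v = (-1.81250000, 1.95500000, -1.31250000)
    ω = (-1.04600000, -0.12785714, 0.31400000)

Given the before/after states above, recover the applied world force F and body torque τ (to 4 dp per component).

rate change Δω = (0.05400000, 0.07214286, -0.18600000)
I·α + gyro = (0.0600, 0.0900, -0.1400)
Δv = v₁−v₀ = (-0.01250000, 0.05500000, 0.08750000)
applied force F = (-0.5000, 2.2000, 3.5000)

F = (-0.5000, 2.2000, 3.5000)
τ = (0.0600, 0.0900, -0.1400)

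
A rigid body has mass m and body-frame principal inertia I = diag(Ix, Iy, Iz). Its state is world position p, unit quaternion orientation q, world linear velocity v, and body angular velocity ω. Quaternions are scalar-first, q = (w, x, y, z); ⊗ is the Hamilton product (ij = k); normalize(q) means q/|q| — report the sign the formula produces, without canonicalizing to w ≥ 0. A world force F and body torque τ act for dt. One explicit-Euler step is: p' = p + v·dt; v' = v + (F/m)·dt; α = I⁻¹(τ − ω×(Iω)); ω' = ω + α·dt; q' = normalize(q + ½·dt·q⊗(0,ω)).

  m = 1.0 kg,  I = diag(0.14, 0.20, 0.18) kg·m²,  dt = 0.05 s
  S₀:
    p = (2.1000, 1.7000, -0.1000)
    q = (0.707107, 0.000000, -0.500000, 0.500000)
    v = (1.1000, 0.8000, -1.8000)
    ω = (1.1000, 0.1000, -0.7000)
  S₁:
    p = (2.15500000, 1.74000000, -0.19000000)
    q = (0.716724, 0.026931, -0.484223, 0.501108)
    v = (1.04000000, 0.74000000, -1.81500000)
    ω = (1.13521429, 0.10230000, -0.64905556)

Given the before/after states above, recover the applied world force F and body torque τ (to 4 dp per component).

rate change Δω = (0.03521429, 0.00230000, 0.05094444)
ω₀×(Iω₀) = (0.0014, 0.0308, 0.0066)
I·α + gyro = (0.1000, 0.0400, 0.1900)
Δv = v₁−v₀ = (-0.06000000, -0.06000000, -0.01500000)
m·(v₁−v₀)/dt = (-1.2000, -1.2000, -0.3000)

F = (-1.2000, -1.2000, -0.3000)
τ = (0.1000, 0.0400, 0.1900)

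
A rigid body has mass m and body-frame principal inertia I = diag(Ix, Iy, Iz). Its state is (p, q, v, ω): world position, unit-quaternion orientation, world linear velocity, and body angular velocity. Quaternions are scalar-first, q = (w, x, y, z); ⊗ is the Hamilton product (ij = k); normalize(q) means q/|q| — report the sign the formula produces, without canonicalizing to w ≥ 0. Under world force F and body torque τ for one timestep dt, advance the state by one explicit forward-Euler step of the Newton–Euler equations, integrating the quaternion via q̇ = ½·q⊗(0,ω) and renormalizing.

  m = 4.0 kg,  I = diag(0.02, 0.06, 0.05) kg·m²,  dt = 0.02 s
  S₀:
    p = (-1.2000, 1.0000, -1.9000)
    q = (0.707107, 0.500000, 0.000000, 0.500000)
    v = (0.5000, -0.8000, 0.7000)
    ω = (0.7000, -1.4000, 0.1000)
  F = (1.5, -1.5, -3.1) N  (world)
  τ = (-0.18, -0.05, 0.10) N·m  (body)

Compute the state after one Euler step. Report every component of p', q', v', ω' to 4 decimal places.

p' = (-1.1900, 0.9840, -1.8860)
q' = (0.7030, 0.5119, -0.0069, 0.4936)
v' = (0.5075, -0.8075, 0.6845)
ω' = (0.5186, -1.4160, 0.1557)

p' = p + v·dt = (-1.1900, 0.9840, -1.8860)
new velocity v' = (0.5075, -0.8075, 0.6845)
gyro term ω×Iω = (0.0014, -0.0021, -0.0392)
(τ − ω×Iω)/I = (-9.0700, -0.7983, 2.7840)
new body rate ω' = (0.5186, -1.4160, 0.1557)
Hamilton product q⊗(0,ω) = (-0.4000000, 1.1949749, -0.6899498, -0.6292893)
q' = normalize(q + ½dt·q⊗(0,ω)) = (0.7030, 0.5119, -0.0069, 0.4936)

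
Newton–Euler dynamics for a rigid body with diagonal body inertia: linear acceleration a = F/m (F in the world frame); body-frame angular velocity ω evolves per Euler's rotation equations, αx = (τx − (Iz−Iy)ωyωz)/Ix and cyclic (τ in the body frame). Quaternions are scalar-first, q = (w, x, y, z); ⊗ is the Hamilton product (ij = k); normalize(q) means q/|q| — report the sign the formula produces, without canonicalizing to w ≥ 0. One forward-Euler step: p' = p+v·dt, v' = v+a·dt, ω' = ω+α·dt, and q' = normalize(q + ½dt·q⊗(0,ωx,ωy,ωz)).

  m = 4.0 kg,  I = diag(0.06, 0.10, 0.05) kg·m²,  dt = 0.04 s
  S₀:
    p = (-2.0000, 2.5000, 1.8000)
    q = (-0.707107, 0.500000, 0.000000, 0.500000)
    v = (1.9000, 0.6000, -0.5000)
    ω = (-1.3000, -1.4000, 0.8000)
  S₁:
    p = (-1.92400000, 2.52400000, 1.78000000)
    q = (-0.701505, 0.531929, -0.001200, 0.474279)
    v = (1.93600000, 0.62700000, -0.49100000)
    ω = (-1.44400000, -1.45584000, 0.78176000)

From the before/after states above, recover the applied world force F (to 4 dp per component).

F = (3.6000, 2.7000, 0.9000)

Δv = v₁−v₀ = (0.03600000, 0.02700000, 0.00900000)
F = m·Δv/dt = (3.6000, 2.7000, 0.9000)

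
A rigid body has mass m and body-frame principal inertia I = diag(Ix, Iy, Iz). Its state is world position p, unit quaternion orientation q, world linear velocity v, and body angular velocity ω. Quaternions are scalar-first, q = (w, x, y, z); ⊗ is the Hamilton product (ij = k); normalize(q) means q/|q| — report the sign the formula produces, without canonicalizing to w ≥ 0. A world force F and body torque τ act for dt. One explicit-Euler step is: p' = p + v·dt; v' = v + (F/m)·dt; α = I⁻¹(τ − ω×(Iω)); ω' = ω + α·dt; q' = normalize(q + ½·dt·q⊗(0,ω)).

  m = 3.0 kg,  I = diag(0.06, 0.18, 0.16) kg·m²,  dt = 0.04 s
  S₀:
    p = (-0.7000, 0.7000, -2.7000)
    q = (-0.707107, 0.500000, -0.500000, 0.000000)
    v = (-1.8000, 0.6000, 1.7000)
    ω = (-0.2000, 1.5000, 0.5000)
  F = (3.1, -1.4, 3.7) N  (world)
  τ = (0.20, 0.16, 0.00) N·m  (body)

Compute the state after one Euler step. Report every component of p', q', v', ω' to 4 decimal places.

p' = (-0.7720, 0.7240, -2.6320)
q' = (-0.6898, 0.4976, -0.5259, 0.0059)
v' = (-1.7587, 0.5813, 1.7493)
ω' = (-0.0567, 1.5333, 0.5090)

p' = p + v·dt = (-0.7720, 0.7240, -2.6320)
new velocity v' = (-1.7587, 0.5813, 1.7493)
ω×(Iω) gyroscopic = (-0.0150, 0.0100, -0.0360)
α = I⁻¹(τ − ω×Iω) = (3.5833, 0.8333, 0.2250)
ω + α·dt = (-0.0567, 1.5333, 0.5090)
Hamilton product q⊗(0,ω) = (0.8500000, -0.1085786, -1.3106605, 0.2964465)
updated quaternion q' = (-0.6898, 0.4976, -0.5259, 0.0059)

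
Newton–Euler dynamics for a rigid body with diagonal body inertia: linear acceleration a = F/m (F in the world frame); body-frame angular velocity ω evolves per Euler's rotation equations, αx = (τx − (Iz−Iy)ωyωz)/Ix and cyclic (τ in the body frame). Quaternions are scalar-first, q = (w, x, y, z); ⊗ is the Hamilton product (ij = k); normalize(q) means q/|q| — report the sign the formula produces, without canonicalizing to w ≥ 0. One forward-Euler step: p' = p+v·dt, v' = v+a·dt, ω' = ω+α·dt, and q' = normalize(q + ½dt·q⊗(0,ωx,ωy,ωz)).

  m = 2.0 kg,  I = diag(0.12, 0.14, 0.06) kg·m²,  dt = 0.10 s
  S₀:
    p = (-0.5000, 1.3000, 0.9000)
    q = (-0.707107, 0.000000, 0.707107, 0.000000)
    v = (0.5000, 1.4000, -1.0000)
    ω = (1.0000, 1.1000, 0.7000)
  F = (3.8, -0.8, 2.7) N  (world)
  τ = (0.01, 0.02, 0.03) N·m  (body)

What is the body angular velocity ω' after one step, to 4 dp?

ω' = (1.0597, 1.0843, 0.7133)

α = I⁻¹(τ − ω×Iω) = (0.5967, -0.1571, 0.1333)
ω + α·dt = (1.0597, 1.0843, 0.7133)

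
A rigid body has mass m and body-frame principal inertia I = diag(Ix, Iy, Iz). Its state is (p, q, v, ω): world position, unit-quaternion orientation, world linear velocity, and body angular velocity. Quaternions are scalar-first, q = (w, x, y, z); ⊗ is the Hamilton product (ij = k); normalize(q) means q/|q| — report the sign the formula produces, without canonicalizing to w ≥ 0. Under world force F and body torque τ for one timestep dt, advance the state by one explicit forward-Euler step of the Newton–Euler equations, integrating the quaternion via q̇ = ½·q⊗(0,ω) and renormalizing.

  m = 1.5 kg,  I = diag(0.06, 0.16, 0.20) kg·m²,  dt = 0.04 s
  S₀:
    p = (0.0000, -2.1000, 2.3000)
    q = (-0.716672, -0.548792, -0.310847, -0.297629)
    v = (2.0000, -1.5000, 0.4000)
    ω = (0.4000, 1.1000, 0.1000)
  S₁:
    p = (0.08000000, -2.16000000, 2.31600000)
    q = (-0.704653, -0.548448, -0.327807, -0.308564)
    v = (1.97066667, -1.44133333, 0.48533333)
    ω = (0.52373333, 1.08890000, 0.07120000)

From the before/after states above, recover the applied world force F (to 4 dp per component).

F = (-1.1000, 2.2000, 3.2000)

Δv = v₁−v₀ = (-0.02933333, 0.05866667, 0.08533333)
applied force F = (-1.1000, 2.2000, 3.2000)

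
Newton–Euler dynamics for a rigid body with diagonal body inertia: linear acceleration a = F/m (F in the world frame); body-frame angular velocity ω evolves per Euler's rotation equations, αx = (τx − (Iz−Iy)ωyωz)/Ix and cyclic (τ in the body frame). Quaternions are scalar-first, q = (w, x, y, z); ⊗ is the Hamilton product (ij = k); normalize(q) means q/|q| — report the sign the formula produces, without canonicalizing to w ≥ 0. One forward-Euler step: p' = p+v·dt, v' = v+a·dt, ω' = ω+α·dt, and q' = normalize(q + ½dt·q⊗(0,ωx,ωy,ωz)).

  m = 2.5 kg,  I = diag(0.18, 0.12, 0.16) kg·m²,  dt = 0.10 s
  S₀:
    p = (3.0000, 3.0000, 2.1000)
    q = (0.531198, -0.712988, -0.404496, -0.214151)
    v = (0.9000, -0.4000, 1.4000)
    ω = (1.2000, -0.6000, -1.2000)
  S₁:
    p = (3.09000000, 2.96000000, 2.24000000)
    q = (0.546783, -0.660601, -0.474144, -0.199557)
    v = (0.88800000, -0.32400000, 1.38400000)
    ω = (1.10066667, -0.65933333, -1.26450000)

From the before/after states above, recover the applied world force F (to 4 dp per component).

velocity change Δv = (-0.01200000, 0.07600000, -0.01600000)
applied force F = (-0.3000, 1.9000, -0.4000)

F = (-0.3000, 1.9000, -0.4000)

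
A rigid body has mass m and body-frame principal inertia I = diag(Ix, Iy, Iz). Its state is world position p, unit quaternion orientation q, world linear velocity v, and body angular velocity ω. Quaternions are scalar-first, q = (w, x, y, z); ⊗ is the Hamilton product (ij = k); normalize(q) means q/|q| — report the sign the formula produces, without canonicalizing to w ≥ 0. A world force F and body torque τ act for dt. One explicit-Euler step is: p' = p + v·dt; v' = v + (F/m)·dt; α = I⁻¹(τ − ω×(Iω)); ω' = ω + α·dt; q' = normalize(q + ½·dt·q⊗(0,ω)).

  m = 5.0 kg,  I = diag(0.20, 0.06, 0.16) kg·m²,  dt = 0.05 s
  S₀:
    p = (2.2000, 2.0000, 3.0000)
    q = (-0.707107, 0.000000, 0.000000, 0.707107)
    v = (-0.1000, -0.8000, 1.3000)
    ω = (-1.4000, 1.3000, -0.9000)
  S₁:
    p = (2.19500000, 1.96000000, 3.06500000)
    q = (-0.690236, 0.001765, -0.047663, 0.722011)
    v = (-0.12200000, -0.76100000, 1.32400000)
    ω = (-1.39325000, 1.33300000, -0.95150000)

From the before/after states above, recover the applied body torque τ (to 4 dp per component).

τ = (-0.0900, 0.0900, 0.0900)

rate change Δω = (0.00675000, 0.03300000, -0.05150000)
gyro term ω₀×Iω₀ = (-0.1170, 0.0504, 0.2548)
I·α + gyro = (-0.0900, 0.0900, 0.0900)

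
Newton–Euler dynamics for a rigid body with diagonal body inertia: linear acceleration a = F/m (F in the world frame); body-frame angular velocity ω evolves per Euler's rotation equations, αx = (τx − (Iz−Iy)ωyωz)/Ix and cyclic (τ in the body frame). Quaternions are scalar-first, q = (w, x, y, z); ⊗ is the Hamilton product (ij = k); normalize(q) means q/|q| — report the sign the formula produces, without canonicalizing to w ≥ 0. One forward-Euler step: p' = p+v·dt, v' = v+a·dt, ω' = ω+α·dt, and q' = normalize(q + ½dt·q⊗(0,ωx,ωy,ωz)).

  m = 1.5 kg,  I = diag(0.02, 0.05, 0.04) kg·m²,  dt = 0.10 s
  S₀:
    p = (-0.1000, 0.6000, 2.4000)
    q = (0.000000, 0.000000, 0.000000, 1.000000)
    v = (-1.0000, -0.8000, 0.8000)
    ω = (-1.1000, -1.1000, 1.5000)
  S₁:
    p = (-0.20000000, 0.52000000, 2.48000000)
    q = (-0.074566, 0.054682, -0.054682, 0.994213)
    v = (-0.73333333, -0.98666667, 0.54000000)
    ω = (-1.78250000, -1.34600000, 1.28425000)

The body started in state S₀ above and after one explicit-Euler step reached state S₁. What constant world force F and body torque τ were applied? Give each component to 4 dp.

F = (4.0000, -2.8000, -3.9000)
τ = (-0.1200, -0.0900, -0.0500)

Δω = ω₁−ω₀ = (-0.68250000, -0.24600000, -0.21575000)
τ = I·(Δω/dt) + ω₀×(Iω₀) = (-0.1200, -0.0900, -0.0500)
v₁ − v₀ = (0.26666667, -0.18666667, -0.26000000)
applied force F = (4.0000, -2.8000, -3.9000)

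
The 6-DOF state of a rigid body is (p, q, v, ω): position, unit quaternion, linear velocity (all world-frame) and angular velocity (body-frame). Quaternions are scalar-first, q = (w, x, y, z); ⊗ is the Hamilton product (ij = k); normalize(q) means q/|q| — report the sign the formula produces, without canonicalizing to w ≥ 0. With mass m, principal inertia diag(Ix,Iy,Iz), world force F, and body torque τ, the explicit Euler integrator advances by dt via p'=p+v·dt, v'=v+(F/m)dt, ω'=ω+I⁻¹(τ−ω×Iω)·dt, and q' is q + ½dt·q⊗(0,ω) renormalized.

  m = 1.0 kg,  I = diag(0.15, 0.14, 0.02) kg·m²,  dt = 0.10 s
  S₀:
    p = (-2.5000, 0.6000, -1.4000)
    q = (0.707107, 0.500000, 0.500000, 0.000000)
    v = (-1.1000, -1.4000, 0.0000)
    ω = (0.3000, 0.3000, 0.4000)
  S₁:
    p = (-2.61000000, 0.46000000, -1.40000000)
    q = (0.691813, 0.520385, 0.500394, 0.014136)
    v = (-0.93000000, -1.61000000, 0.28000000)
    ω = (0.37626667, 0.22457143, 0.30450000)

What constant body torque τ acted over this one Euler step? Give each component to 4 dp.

Δω = ω₁−ω₀ = (0.07626667, -0.07542857, -0.09550000)
precession coupling = (-0.0144, 0.0156, -0.0009)
τ = I·(Δω/dt) + ω₀×(Iω₀) = (0.1000, -0.0900, -0.0200)

τ = (0.1000, -0.0900, -0.0200)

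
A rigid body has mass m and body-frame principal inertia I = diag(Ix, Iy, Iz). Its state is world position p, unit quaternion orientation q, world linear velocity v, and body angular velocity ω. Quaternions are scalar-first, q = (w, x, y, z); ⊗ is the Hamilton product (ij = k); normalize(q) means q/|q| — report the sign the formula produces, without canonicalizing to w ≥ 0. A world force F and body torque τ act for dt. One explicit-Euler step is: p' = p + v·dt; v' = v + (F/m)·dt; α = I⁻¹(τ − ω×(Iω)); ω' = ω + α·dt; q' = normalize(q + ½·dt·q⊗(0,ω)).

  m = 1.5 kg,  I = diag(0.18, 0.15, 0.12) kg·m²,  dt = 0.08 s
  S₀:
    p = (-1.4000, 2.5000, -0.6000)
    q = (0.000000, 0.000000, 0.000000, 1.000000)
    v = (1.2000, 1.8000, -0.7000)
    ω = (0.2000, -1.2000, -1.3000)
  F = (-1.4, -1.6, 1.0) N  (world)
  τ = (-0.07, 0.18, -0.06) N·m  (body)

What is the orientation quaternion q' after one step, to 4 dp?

2q̇ = q⊗(0,ω) = (1.3000000, 1.2000000, 0.2000000, 0.0000000)
updated quaternion q' = (0.0519, 0.0479, 0.0080, 0.9975)

q' = (0.0519, 0.0479, 0.0080, 0.9975)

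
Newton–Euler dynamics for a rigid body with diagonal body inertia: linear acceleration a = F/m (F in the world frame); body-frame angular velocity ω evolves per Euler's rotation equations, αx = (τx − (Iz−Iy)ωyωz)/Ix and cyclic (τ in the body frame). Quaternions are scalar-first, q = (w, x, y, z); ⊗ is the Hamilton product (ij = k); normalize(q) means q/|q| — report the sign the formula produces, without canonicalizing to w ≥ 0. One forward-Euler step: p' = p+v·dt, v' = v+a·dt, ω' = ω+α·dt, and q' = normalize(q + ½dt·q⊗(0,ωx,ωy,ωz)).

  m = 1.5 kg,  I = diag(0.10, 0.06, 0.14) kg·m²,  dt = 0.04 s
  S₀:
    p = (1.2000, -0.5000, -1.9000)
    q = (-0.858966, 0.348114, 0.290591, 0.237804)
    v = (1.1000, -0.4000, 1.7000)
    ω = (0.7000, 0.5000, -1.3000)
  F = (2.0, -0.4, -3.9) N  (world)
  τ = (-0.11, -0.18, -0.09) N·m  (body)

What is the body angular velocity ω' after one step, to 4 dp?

ω' = (0.6768, 0.3557, -1.3217)

α = I⁻¹(τ − ω×Iω) = (-0.5800, -3.6067, -0.5429)
ω' = ω + α·dt = (0.6768, 0.3557, -1.3217)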